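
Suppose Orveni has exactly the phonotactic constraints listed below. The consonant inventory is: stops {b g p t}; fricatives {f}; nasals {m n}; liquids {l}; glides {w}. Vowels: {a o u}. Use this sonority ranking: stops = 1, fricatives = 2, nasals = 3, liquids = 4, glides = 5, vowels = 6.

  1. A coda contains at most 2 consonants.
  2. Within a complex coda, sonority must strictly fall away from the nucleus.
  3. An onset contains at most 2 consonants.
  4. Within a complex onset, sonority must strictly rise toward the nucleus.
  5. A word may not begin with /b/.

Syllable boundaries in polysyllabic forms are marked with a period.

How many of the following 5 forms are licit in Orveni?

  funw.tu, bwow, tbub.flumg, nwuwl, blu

1

funw.tu — violates constraint 2: syllable 1 coda /nw/: /n/ (nasal, 3) → /w/ (glide, 5) does not fall → illicit
bwow — violates constraint 5: word begins with /b/ → illicit
tbub.flumg — violates constraint 4: syllable 1 onset /tb/: /t/ (stop, 1) → /b/ (stop, 1) does not rise → illicit
nwuwl — σ1 onset /nw/ (3→5 rises), coda /wl/ (5→4 falls) ok → licit
blu — violates constraint 5: word begins with /b/ → illicit
Licit: nwuwl → 1.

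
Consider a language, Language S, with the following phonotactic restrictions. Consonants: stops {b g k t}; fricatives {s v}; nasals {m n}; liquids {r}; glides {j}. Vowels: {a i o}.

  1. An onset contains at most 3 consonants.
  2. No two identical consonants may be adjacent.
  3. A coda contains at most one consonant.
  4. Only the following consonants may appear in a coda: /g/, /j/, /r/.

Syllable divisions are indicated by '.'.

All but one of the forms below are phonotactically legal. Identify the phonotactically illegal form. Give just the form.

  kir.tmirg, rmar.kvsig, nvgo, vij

kir.tmirg

kir.tmirg — violates constraint 3: syllable 2 coda /rg/ has 2 consonants (> 1) → phonotactically illegal
rmar.kvsig — σ1 onset /rm/ (2C), coda /r/ ok; σ2 onset /kvs/ (3C), coda /g/ ok → phonotactically legal
nvgo — σ1 onset /nvg/ (3C), coda /∅/ ok → phonotactically legal
vij — σ1 onset /v/, coda /j/ ok → phonotactically legal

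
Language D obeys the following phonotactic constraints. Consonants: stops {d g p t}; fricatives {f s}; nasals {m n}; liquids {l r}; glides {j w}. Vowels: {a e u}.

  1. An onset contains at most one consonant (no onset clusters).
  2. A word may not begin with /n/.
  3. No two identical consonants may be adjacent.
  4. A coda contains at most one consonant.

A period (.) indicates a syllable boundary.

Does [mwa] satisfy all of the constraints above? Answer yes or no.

[mwa] — violates constraint 1: syllable 1 onset /mw/ has 2 consonants (> 1) → phonotactically illegal

no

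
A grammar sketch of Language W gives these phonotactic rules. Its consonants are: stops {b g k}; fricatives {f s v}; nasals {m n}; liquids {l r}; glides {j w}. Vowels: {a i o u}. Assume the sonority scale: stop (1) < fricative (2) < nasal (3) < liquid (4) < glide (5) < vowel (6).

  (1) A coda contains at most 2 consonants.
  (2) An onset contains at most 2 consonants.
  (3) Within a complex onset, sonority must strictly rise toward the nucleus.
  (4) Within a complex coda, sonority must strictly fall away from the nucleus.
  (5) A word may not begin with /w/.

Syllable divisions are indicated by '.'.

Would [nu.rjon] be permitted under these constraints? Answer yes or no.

[nu.rjon] — σ1 onset /n/, coda /∅/ ok; σ2 onset /rj/ (4→5 rises), coda /n/ ok → permitted

yes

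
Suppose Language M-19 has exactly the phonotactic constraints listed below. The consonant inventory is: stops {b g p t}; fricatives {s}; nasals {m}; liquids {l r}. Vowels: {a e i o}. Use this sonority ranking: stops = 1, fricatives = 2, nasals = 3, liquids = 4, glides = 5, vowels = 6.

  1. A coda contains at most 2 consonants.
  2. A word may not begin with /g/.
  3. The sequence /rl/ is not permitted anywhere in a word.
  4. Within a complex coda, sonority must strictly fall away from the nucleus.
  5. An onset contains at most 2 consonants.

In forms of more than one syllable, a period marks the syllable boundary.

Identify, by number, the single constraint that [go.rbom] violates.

[go.rbom]: word begins with /g/.
This is a violation of constraint 2: "A word may not begin with /g/."
The remaining constraints (1, 3, 4, 5) are satisfied.

2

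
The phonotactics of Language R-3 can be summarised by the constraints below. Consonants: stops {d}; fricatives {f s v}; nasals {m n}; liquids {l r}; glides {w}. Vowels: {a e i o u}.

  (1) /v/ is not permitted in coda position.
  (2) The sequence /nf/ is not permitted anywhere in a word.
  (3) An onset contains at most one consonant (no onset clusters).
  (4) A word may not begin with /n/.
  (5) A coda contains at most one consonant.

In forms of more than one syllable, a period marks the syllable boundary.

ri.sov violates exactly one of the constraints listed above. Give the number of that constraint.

1

ri.sov: syllable 2 coda contains /v/.
This is a violation of constraint 1: "/v/ is not permitted in coda position."
The remaining constraints (2, 3, 4, 5) are satisfied.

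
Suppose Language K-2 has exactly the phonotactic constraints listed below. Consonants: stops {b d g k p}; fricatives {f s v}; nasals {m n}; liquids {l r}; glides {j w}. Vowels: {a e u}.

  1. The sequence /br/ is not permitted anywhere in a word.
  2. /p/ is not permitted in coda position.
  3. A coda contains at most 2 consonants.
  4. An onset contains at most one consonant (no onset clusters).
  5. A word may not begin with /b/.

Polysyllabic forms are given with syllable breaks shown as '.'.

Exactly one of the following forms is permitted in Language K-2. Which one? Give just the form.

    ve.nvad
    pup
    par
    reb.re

ve.nvad — violates constraint 4: syllable 2 onset /nv/ has 2 consonants (> 1) → not permitted
pup — violates constraint 2: syllable 1 coda contains /p/ → not permitted
par — σ1 onset /p/, coda /r/ ok → permitted
reb.re — violates constraint 1: contains banned sequence /br/ → not permitted

par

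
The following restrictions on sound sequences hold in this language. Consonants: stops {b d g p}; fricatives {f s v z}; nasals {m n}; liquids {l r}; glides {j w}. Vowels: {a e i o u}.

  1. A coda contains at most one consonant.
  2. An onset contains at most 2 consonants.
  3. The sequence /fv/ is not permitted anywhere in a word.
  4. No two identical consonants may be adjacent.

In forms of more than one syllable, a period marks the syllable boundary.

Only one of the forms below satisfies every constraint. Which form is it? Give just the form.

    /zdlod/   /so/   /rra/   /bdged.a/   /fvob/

/zdlod/ — violates constraint 2: syllable 1 onset /zdl/ has 3 consonants (> 2) → illicit
/so/ — σ1 onset /s/, coda /∅/ ok → licit
/rra/ — violates constraint 4: adjacent identical consonants /rr/ → illicit
/bdged.a/ — violates constraint 2: syllable 1 onset /bdg/ has 3 consonants (> 2) → illicit
/fvob/ — violates constraint 3: contains banned sequence /fv/ → illicit

/so/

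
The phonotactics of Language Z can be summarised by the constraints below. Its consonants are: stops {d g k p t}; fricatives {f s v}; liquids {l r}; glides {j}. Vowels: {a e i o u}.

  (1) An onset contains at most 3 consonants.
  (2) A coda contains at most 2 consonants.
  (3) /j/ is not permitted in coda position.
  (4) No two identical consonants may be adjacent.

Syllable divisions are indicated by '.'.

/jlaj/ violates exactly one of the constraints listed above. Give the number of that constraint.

3

/jlaj/: syllable 1 coda contains /j/.
This is a violation of constraint 3: "/j/ is not permitted in coda position."
The remaining constraints (1, 2, 4) are satisfied.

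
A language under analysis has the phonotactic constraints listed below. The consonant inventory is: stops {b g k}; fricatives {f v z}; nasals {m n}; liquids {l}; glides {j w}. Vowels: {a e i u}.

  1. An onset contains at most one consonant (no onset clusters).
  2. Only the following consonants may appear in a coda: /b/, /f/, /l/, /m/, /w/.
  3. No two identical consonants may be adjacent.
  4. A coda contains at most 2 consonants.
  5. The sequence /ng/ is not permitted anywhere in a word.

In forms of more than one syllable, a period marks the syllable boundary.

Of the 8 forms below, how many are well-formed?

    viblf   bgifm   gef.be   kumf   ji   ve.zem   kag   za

5

viblf — violates constraint 4: syllable 1 coda /blf/ has 3 consonants (> 2) → ill-formed
bgifm — violates constraint 1: syllable 1 onset /bg/ has 2 consonants (> 1) → ill-formed
gef.be — σ1 onset /g/, coda /f/ ok; σ2 onset /b/, coda /∅/ ok → well-formed
kumf — σ1 onset /k/, coda /mf/ (2C) ok → well-formed
ji — σ1 onset /j/, coda /∅/ ok → well-formed
ve.zem — σ1 onset /v/, coda /∅/ ok; σ2 onset /z/, coda /m/ ok → well-formed
kag — violates constraint 2: syllable 1 coda contains /g/, which is not a licensed coda consonant → ill-formed
za — σ1 onset /z/, coda /∅/ ok → well-formed
Well-formed: gef.be, kumf, ji, ve.zem, za → 5.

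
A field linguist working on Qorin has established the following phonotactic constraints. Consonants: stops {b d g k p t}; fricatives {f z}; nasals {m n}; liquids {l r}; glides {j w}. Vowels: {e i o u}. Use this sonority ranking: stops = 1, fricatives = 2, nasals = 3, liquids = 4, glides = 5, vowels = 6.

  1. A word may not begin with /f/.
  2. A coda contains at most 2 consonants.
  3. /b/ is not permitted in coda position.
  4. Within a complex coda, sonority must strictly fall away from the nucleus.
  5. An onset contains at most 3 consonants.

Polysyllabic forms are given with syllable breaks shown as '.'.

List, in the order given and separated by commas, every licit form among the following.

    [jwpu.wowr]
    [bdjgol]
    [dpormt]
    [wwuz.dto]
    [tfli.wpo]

[jwpu.wowr], [wwuz.dto], [tfli.wpo]

[jwpu.wowr] — σ1 onset /jwp/ (3C), coda /∅/ ok; σ2 onset /w/, coda /wr/ (5→4 falls) ok → licit
[bdjgol] — violates constraint 5: syllable 1 onset /bdjg/ has 4 consonants (> 3) → illicit
[dpormt] — violates constraint 2: syllable 1 coda /rmt/ has 3 consonants (> 2) → illicit
[wwuz.dto] — σ1 onset /ww/ (2C), coda /z/ ok; σ2 onset /dt/ (2C), coda /∅/ ok → licit
[tfli.wpo] — σ1 onset /tfl/ (3C), coda /∅/ ok; σ2 onset /wp/ (2C), coda /∅/ ok → licit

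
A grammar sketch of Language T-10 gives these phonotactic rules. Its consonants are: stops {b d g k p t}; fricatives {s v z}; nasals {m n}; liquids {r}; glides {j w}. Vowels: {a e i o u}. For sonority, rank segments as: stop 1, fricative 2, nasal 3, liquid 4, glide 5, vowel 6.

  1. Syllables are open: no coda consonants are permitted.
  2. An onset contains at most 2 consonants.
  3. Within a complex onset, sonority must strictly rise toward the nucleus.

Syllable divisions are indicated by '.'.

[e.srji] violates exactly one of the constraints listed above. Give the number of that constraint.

2

[e.srji]: syllable 2 onset /srj/ has 3 consonants (> 2).
This is a violation of constraint 2: "An onset contains at most 2 consonants."
The remaining constraints (1, 3) are satisfied.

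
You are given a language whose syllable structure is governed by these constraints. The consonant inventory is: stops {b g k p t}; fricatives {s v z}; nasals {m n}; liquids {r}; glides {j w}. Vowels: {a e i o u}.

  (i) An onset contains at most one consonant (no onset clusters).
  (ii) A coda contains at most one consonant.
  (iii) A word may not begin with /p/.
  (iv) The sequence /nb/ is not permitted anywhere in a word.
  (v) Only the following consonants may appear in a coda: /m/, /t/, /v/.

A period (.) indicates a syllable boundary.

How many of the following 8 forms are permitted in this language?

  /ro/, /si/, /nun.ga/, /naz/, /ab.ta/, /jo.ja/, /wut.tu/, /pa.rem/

/ro/ — σ1 onset /r/, coda /∅/ ok → permitted
/si/ — σ1 onset /s/, coda /∅/ ok → permitted
/nun.ga/ — violates constraint (v): syllable 1 coda contains /n/, which is not a licensed coda consonant → not permitted
/naz/ — violates constraint (v): syllable 1 coda contains /z/, which is not a licensed coda consonant → not permitted
/ab.ta/ — violates constraint (v): syllable 1 coda contains /b/, which is not a licensed coda consonant → not permitted
/jo.ja/ — σ1 onset /j/, coda /∅/ ok; σ2 onset /j/, coda /∅/ ok → permitted
/wut.tu/ — σ1 onset /w/, coda /t/ ok; σ2 onset /t/, coda /∅/ ok → permitted
/pa.rem/ — violates constraint (iii): word begins with /p/ → not permitted
Permitted: /ro/, /si/, /jo.ja/, /wut.tu/ → 4.

4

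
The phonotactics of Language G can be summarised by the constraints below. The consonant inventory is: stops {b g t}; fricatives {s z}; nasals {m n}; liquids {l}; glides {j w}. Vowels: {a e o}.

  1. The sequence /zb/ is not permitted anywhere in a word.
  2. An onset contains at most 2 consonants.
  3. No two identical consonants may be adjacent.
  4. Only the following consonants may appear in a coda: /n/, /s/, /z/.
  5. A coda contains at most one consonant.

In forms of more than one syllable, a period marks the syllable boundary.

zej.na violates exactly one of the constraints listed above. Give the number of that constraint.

4

zej.na: syllable 1 coda contains /j/, which is not a licensed coda consonant.
This is a violation of constraint 4: "Only the following consonants may appear in a coda: /n/, /s/, /z/."
The remaining constraints (1, 2, 3, 5) are satisfied.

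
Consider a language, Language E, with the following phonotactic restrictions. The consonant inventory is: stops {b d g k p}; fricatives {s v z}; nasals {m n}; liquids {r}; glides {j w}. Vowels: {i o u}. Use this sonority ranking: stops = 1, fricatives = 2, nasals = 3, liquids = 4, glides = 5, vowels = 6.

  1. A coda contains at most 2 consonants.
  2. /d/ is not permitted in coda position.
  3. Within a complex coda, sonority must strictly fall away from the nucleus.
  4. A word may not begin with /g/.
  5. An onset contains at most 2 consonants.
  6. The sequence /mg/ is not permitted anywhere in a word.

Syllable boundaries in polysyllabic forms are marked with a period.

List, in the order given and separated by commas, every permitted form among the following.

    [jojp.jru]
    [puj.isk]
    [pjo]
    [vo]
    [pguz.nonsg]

[jojp.jru], [puj.isk], [pjo], [vo]

[jojp.jru] — σ1 onset /j/, coda /jp/ (5→1 falls) ok; σ2 onset /jr/ (2C), coda /∅/ ok → permitted
[puj.isk] — σ1 onset /p/, coda /j/ ok; σ2 onset /∅/, coda /sk/ (2→1 falls) ok → permitted
[pjo] — σ1 onset /pj/ (2C), coda /∅/ ok → permitted
[vo] — σ1 onset /v/, coda /∅/ ok → permitted
[pguz.nonsg] — violates constraint 1: syllable 2 coda /nsg/ has 3 consonants (> 2) → not permitted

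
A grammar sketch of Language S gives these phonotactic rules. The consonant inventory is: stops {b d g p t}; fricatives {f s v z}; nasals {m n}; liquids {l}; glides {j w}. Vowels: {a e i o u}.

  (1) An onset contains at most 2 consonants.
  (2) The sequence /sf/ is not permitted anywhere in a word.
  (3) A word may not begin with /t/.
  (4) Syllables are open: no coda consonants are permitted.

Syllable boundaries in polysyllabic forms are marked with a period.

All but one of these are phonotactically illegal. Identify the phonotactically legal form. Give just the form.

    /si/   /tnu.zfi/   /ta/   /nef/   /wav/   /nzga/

/si/ — σ1 onset /s/, coda /∅/ ok → phonotactically legal
/tnu.zfi/ — violates constraint 3: word begins with /t/ → phonotactically illegal
/ta/ — violates constraint 3: word begins with /t/ → phonotactically illegal
/nef/ — violates constraint 4: syllable 1 coda /f/ has 1 consonant (> 0) → phonotactically illegal
/wav/ — violates constraint 4: syllable 1 coda /v/ has 1 consonant (> 0) → phonotactically illegal
/nzga/ — violates constraint 1: syllable 1 onset /nzg/ has 3 consonants (> 2) → phonotactically illegal

/si/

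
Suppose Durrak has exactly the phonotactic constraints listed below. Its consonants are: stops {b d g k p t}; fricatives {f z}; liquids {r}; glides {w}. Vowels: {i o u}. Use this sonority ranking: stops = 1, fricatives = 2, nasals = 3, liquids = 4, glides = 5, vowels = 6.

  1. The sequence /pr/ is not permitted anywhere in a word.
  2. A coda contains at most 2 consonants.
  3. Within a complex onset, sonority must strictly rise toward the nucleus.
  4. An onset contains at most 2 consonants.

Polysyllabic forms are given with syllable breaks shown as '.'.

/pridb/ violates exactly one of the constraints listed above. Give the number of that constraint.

1

/pridb/: contains banned sequence /pr/.
This is a violation of constraint 1: "The sequence /pr/ is not permitted anywhere in a word."
The remaining constraints (2, 3, 4) are satisfied.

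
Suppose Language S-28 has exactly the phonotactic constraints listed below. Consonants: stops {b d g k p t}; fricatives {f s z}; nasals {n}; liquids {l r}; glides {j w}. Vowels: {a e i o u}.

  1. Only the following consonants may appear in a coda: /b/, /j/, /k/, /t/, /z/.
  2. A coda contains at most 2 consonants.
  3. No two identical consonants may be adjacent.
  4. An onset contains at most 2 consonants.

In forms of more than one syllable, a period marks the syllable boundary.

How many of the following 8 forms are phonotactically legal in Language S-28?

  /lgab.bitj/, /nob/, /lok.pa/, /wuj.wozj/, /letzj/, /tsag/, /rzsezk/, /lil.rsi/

3

/lgab.bitj/ — violates constraint 3: adjacent identical consonants /bb/ → phonotactically illegal
/nob/ — σ1 onset /n/, coda /b/ ok → phonotactically legal
/lok.pa/ — σ1 onset /l/, coda /k/ ok; σ2 onset /p/, coda /∅/ ok → phonotactically legal
/wuj.wozj/ — σ1 onset /w/, coda /j/ ok; σ2 onset /w/, coda /zj/ (2C) ok → phonotactically legal
/letzj/ — violates constraint 2: syllable 1 coda /tzj/ has 3 consonants (> 2) → phonotactically illegal
/tsag/ — violates constraint 1: syllable 1 coda contains /g/, which is not a licensed coda consonant → phonotactically illegal
/rzsezk/ — violates constraint 4: syllable 1 onset /rzs/ has 3 consonants (> 2) → phonotactically illegal
/lil.rsi/ — violates constraint 1: syllable 1 coda contains /l/, which is not a licensed coda consonant → phonotactically illegal
Phonotactically legal: /nob/, /lok.pa/, /wuj.wozj/ → 3.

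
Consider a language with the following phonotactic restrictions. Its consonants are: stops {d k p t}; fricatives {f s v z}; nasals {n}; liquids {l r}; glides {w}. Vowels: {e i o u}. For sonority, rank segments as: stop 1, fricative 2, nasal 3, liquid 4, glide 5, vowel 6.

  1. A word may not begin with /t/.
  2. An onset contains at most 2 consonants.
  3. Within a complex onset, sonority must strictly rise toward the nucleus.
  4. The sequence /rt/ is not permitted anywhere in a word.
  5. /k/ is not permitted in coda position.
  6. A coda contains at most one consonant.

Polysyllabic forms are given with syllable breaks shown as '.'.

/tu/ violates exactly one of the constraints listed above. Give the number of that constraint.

/tu/: word begins with /t/.
This is a violation of constraint 1: "A word may not begin with /t/."
The remaining constraints (2, 3, 4, 5, 6) are satisfied.

1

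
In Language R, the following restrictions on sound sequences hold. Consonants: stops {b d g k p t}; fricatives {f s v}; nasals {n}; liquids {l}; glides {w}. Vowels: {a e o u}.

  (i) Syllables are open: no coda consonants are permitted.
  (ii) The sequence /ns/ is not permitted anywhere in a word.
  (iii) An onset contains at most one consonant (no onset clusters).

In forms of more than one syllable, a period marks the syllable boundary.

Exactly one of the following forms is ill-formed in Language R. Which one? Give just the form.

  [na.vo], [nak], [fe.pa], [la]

[nak]

[na.vo] — σ1 onset /n/, coda /∅/ ok; σ2 onset /v/, coda /∅/ ok → well-formed
[nak] — violates constraint (i): syllable 1 coda /k/ has 1 consonant (> 0) → ill-formed
[fe.pa] — σ1 onset /f/, coda /∅/ ok; σ2 onset /p/, coda /∅/ ok → well-formed
[la] — σ1 onset /l/, coda /∅/ ok → well-formed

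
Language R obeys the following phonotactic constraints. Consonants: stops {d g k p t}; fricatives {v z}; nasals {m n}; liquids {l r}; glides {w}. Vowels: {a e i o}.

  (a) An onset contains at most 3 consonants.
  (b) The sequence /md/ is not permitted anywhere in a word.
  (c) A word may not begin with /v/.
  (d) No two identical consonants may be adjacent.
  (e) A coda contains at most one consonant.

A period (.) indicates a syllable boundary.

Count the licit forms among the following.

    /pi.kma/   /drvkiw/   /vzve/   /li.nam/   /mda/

/pi.kma/ — σ1 onset /p/, coda /∅/ ok; σ2 onset /km/ (2C), coda /∅/ ok → licit
/drvkiw/ — violates constraint (a): syllable 1 onset /drvk/ has 4 consonants (> 3) → illicit
/vzve/ — violates constraint (c): word begins with /v/ → illicit
/li.nam/ — σ1 onset /l/, coda /∅/ ok; σ2 onset /n/, coda /m/ ok → licit
/mda/ — violates constraint (b): contains banned sequence /md/ → illicit
Licit: /pi.kma/, /li.nam/ → 2.

2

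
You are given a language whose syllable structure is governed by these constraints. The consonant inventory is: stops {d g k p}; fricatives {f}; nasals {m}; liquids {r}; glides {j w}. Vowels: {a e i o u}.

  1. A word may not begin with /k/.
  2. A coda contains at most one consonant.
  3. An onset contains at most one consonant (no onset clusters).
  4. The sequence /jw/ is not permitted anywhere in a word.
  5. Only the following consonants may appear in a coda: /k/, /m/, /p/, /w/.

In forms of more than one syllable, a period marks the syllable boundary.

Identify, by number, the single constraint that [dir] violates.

5

[dir]: syllable 1 coda contains /r/, which is not a licensed coda consonant.
This is a violation of constraint 5: "Only the following consonants may appear in a coda: /k/, /m/, /p/, /w/."
The remaining constraints (1, 2, 3, 4) are satisfied.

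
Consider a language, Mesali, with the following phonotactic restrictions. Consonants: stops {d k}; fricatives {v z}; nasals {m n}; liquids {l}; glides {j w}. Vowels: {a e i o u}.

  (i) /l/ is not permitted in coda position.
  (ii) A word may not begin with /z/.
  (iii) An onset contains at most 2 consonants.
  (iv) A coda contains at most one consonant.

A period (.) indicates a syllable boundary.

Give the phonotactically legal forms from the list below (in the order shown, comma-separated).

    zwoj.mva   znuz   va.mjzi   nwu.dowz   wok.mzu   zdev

zwoj.mva — violates constraint (ii): word begins with /z/ → phonotactically illegal
znuz — violates constraint (ii): word begins with /z/ → phonotactically illegal
va.mjzi — violates constraint (iii): syllable 2 onset /mjz/ has 3 consonants (> 2) → phonotactically illegal
nwu.dowz — violates constraint (iv): syllable 2 coda /wz/ has 2 consonants (> 1) → phonotactically illegal
wok.mzu — σ1 onset /w/, coda /k/ ok; σ2 onset /mz/ (2C), coda /∅/ ok → phonotactically legal
zdev — violates constraint (ii): word begins with /z/ → phonotactically illegal

wok.mzu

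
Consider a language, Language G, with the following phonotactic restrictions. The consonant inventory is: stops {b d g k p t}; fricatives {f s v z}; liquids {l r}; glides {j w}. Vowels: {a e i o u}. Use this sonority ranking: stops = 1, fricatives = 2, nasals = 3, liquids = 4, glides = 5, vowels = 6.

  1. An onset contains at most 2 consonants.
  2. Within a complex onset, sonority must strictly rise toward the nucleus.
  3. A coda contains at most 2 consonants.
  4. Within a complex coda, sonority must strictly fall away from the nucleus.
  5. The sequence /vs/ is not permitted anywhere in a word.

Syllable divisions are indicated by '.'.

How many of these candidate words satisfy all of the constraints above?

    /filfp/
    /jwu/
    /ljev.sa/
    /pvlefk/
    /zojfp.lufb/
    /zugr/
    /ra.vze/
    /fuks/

0

/filfp/ — violates constraint 3: syllable 1 coda /lfp/ has 3 consonants (> 2) → illicit
/jwu/ — violates constraint 2: syllable 1 onset /jw/: /j/ (glide, 5) → /w/ (glide, 5) does not rise → illicit
/ljev.sa/ — violates constraint 5: contains banned sequence /vs/ → illicit
/pvlefk/ — violates constraint 1: syllable 1 onset /pvl/ has 3 consonants (> 2) → illicit
/zojfp.lufb/ — violates constraint 3: syllable 1 coda /jfp/ has 3 consonants (> 2) → illicit
/zugr/ — violates constraint 4: syllable 1 coda /gr/: /g/ (stop, 1) → /r/ (liquid, 4) does not fall → illicit
/ra.vze/ — violates constraint 2: syllable 2 onset /vz/: /v/ (fricative, 2) → /z/ (fricative, 2) does not rise → illicit
/fuks/ — violates constraint 4: syllable 1 coda /ks/: /k/ (stop, 1) → /s/ (fricative, 2) does not fall → illicit
No form is licit → 0.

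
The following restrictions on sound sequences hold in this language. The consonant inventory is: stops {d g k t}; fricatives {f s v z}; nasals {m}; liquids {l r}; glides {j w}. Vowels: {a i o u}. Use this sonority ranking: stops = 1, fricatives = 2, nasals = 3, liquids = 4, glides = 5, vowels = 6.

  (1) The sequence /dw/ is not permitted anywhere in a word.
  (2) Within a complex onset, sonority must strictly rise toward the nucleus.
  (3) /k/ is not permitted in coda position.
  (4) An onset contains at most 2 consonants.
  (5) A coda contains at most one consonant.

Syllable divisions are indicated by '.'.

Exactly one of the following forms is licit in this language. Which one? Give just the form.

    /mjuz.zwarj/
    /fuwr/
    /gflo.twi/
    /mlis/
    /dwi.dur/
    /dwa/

/mlis/

/mjuz.zwarj/ — violates constraint 5: syllable 2 coda /rj/ has 2 consonants (> 1) → illicit
/fuwr/ — violates constraint 5: syllable 1 coda /wr/ has 2 consonants (> 1) → illicit
/gflo.twi/ — violates constraint 4: syllable 1 onset /gfl/ has 3 consonants (> 2) → illicit
/mlis/ — σ1 onset /ml/ (3→4 rises), coda /s/ ok → licit
/dwi.dur/ — violates constraint 1: contains banned sequence /dw/ → illicit
/dwa/ — violates constraint 1: contains banned sequence /dw/ → illicit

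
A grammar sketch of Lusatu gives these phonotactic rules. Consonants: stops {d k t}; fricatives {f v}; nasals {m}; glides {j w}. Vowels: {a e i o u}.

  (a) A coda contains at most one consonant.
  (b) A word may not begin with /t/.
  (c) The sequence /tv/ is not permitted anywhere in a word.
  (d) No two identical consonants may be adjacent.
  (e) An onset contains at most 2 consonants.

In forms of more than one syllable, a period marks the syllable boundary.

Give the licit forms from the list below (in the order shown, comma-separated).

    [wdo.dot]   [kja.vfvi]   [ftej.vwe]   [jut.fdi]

[wdo.dot], [ftej.vwe], [jut.fdi]

[wdo.dot] — σ1 onset /wd/ (2C), coda /∅/ ok; σ2 onset /d/, coda /t/ ok → licit
[kja.vfvi] — violates constraint (e): syllable 2 onset /vfv/ has 3 consonants (> 2) → illicit
[ftej.vwe] — σ1 onset /ft/ (2C), coda /j/ ok; σ2 onset /vw/ (2C), coda /∅/ ok → licit
[jut.fdi] — σ1 onset /j/, coda /t/ ok; σ2 onset /fd/ (2C), coda /∅/ ok → licit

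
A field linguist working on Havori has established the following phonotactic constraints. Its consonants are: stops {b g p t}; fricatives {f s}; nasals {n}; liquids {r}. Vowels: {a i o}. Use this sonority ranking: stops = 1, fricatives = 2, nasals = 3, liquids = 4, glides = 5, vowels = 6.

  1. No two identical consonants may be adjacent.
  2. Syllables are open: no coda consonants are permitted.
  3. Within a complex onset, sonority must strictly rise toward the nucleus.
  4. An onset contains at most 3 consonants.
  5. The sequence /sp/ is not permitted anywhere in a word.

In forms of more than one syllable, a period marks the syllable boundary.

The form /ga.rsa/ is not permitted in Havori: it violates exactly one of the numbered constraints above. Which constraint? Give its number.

/ga.rsa/: syllable 2 onset /rs/: /r/ (liquid, 4) → /s/ (fricative, 2) does not rise.
This is a violation of constraint 3: "Within a complex onset, sonority must strictly rise toward the nucleus."
The remaining constraints (1, 2, 4, 5) are satisfied.

3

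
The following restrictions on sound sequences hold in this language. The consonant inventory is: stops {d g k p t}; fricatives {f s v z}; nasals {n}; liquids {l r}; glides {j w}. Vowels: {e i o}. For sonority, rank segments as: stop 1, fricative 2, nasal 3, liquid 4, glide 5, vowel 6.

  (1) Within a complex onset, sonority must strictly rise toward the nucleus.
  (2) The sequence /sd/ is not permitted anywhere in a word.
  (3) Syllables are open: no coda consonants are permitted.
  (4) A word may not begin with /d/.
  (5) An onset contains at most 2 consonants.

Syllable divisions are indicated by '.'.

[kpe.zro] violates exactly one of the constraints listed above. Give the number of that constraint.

[kpe.zro]: syllable 1 onset /kp/: /k/ (stop, 1) → /p/ (stop, 1) does not rise.
This is a violation of constraint 1: "Within a complex onset, sonority must strictly rise toward the nucleus."
The remaining constraints (2, 3, 4, 5) are satisfied.

1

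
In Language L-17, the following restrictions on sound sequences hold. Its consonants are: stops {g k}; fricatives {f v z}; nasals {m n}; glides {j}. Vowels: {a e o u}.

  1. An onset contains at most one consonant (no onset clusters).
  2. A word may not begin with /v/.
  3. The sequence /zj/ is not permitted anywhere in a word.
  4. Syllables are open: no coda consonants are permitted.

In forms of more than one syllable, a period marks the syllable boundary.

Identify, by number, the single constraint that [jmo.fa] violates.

1

[jmo.fa]: syllable 1 onset /jm/ has 2 consonants (> 1).
This is a violation of constraint 1: "An onset contains at most one consonant (no onset clusters)."
The remaining constraints (2, 3, 4) are satisfied.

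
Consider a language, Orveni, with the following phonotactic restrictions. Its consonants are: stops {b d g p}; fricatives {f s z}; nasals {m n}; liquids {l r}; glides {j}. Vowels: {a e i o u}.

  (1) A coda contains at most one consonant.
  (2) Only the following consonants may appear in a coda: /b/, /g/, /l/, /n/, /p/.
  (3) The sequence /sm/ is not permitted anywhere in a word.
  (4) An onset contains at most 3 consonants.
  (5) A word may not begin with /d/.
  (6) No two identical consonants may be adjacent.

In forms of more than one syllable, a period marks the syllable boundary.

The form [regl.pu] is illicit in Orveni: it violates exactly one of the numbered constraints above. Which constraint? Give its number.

[regl.pu]: syllable 1 coda /gl/ has 2 consonants (> 1).
This is a violation of constraint 1: "A coda contains at most one consonant."
The remaining constraints (2, 3, 4, 5, 6) are satisfied.

1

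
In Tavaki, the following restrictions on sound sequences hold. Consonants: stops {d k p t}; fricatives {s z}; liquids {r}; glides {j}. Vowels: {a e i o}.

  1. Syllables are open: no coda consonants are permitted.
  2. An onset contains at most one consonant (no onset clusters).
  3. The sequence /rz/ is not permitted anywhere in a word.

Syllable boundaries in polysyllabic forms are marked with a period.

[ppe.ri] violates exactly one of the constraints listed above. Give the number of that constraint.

2

[ppe.ri]: syllable 1 onset /pp/ has 2 consonants (> 1).
This is a violation of constraint 2: "An onset contains at most one consonant (no onset clusters)."
The remaining constraints (1, 3) are satisfied.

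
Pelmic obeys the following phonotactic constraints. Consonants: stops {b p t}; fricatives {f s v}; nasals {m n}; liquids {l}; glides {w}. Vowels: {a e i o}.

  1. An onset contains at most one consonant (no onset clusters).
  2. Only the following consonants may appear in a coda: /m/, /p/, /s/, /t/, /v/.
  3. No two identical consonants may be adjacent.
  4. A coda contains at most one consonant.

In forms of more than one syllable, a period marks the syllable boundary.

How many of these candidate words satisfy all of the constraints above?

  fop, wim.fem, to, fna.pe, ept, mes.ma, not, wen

fop — σ1 onset /f/, coda /p/ ok → permitted
wim.fem — σ1 onset /w/, coda /m/ ok; σ2 onset /f/, coda /m/ ok → permitted
to — σ1 onset /t/, coda /∅/ ok → permitted
fna.pe — violates constraint 1: syllable 1 onset /fn/ has 2 consonants (> 1) → not permitted
ept — violates constraint 4: syllable 1 coda /pt/ has 2 consonants (> 1) → not permitted
mes.ma — σ1 onset /m/, coda /s/ ok; σ2 onset /m/, coda /∅/ ok → permitted
not — σ1 onset /n/, coda /t/ ok → permitted
wen — violates constraint 2: syllable 1 coda contains /n/, which is not a licensed coda consonant → not permitted
Permitted: fop, wim.fem, to, mes.ma, not → 5.

5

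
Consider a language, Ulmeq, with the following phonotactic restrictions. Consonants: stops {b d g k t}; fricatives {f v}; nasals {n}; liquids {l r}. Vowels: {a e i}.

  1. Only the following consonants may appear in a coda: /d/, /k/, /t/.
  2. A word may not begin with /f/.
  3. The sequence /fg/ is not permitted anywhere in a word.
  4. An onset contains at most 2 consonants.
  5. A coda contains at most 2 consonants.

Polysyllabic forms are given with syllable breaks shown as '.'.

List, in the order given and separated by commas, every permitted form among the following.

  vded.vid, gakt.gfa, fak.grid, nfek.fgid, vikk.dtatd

vded.vid — σ1 onset /vd/ (2C), coda /d/ ok; σ2 onset /v/, coda /d/ ok → permitted
gakt.gfa — σ1 onset /g/, coda /kt/ (2C) ok; σ2 onset /gf/ (2C), coda /∅/ ok → permitted
fak.grid — violates constraint 2: word begins with /f/ → not permitted
nfek.fgid — violates constraint 3: contains banned sequence /fg/ → not permitted
vikk.dtatd — σ1 onset /v/, coda /kk/ (2C) ok; σ2 onset /dt/ (2C), coda /td/ (2C) ok → permitted

vded.vid, gakt.gfa, vikk.dtatd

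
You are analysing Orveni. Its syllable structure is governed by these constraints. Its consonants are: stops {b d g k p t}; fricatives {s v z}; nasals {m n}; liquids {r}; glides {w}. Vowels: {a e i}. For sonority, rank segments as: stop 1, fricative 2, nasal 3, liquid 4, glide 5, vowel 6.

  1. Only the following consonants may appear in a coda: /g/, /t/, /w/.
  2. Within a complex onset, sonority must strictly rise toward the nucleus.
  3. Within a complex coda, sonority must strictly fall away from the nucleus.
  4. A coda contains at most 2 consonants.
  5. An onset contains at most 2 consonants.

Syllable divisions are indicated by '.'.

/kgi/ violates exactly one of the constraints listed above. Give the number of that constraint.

/kgi/: syllable 1 onset /kg/: /k/ (stop, 1) → /g/ (stop, 1) does not rise.
This is a violation of constraint 2: "Within a complex onset, sonority must strictly rise toward the nucleus."
The remaining constraints (1, 3, 4, 5) are satisfied.

2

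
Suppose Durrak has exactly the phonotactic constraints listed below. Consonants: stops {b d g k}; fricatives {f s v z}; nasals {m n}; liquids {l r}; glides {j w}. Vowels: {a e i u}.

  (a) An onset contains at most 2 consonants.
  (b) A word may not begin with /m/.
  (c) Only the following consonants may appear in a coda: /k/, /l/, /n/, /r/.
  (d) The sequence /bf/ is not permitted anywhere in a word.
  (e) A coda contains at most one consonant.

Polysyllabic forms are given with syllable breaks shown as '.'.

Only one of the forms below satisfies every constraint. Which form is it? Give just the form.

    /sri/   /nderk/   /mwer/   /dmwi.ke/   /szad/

/sri/ — σ1 onset /sr/ (2C), coda /∅/ ok → licit
/nderk/ — violates constraint (e): syllable 1 coda /rk/ has 2 consonants (> 1) → illicit
/mwer/ — violates constraint (b): word begins with /m/ → illicit
/dmwi.ke/ — violates constraint (a): syllable 1 onset /dmw/ has 3 consonants (> 2) → illicit
/szad/ — violates constraint (c): syllable 1 coda contains /d/, which is not a licensed coda consonant → illicit

/sri/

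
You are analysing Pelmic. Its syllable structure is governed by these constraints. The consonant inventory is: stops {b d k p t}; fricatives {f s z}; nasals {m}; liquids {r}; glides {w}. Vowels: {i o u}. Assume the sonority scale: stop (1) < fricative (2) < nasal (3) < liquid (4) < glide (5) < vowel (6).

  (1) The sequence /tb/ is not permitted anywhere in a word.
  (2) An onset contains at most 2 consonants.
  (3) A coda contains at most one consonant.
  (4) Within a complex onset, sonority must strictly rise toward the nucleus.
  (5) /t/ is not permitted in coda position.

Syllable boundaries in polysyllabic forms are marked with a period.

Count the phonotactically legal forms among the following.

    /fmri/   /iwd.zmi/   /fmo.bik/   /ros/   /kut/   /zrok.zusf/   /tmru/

/fmri/ — violates constraint 2: syllable 1 onset /fmr/ has 3 consonants (> 2) → phonotactically illegal
/iwd.zmi/ — violates constraint 3: syllable 1 coda /wd/ has 2 consonants (> 1) → phonotactically illegal
/fmo.bik/ — σ1 onset /fm/ (2→3 rises), coda /∅/ ok; σ2 onset /b/, coda /k/ ok → phonotactically legal
/ros/ — σ1 onset /r/, coda /s/ ok → phonotactically legal
/kut/ — violates constraint 5: syllable 1 coda contains /t/ → phonotactically illegal
/zrok.zusf/ — violates constraint 3: syllable 2 coda /sf/ has 2 consonants (> 1) → phonotactically illegal
/tmru/ — violates constraint 2: syllable 1 onset /tmr/ has 3 consonants (> 2) → phonotactically illegal
Phonotactically legal: /fmo.bik/, /ros/ → 2.

2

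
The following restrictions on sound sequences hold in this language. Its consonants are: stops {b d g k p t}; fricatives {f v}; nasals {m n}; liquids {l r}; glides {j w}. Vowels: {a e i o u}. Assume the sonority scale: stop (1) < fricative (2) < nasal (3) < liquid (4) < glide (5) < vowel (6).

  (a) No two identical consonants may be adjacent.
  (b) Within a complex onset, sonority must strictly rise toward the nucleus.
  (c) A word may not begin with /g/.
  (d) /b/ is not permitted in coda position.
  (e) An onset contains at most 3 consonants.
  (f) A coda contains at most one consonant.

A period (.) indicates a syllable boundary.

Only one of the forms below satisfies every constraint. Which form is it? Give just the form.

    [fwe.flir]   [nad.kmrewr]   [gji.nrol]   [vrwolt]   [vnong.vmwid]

[fwe.flir] — σ1 onset /fw/ (2→5 rises), coda /∅/ ok; σ2 onset /fl/ (2→4 rises), coda /r/ ok → well-formed
[nad.kmrewr] — violates constraint (f): syllable 2 coda /wr/ has 2 consonants (> 1) → ill-formed
[gji.nrol] — violates constraint (c): word begins with /g/ → ill-formed
[vrwolt] — violates constraint (f): syllable 1 coda /lt/ has 2 consonants (> 1) → ill-formed
[vnong.vmwid] — violates constraint (f): syllable 1 coda /ng/ has 2 consonants (> 1) → ill-formed

[fwe.flir]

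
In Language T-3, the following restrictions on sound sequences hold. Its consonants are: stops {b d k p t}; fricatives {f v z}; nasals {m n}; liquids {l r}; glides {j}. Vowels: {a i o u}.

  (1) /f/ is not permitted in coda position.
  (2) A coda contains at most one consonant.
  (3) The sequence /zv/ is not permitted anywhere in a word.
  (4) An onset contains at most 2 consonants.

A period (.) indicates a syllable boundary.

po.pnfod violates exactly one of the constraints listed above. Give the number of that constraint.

4

po.pnfod: syllable 2 onset /pnf/ has 3 consonants (> 2).
This is a violation of constraint 4: "An onset contains at most 2 consonants."
The remaining constraints (1, 2, 3) are satisfied.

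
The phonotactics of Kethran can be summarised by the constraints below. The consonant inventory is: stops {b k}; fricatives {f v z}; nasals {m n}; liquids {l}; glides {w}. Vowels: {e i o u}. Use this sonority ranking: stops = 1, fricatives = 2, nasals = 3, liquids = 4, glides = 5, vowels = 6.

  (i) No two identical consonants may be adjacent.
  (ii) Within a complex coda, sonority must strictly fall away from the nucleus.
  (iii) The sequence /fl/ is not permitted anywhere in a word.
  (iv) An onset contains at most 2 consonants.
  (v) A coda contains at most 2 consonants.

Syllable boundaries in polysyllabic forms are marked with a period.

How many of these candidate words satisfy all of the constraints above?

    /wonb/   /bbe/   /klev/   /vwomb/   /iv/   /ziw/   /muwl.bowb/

/wonb/ — σ1 onset /w/, coda /nb/ (3→1 falls) ok → permitted
/bbe/ — violates constraint (i): adjacent identical consonants /bb/ → not permitted
/klev/ — σ1 onset /kl/ (2C), coda /v/ ok → permitted
/vwomb/ — σ1 onset /vw/ (2C), coda /mb/ (3→1 falls) ok → permitted
/iv/ — σ1 onset /∅/, coda /v/ ok → permitted
/ziw/ — σ1 onset /z/, coda /w/ ok → permitted
/muwl.bowb/ — σ1 onset /m/, coda /wl/ (5→4 falls) ok; σ2 onset /b/, coda /wb/ (5→1 falls) ok → permitted
Permitted: /wonb/, /klev/, /vwomb/, /iv/, /ziw/, /muwl.bowb/ → 6.

6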